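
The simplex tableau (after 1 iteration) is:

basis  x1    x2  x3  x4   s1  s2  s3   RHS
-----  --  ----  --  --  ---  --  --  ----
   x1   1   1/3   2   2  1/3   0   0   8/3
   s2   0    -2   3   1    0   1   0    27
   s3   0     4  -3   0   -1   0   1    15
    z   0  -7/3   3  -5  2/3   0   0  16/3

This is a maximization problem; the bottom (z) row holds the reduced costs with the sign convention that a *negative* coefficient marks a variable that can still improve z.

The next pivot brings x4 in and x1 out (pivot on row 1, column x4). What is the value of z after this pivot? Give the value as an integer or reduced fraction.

12

Minimum ratio for x4: (8/3)/2 = 4/3.
z changes by −(z-row coeff of x4)·ratio = −(-5)·(4/3) = 20/3.
New z = 16/3 + (20/3) = 12.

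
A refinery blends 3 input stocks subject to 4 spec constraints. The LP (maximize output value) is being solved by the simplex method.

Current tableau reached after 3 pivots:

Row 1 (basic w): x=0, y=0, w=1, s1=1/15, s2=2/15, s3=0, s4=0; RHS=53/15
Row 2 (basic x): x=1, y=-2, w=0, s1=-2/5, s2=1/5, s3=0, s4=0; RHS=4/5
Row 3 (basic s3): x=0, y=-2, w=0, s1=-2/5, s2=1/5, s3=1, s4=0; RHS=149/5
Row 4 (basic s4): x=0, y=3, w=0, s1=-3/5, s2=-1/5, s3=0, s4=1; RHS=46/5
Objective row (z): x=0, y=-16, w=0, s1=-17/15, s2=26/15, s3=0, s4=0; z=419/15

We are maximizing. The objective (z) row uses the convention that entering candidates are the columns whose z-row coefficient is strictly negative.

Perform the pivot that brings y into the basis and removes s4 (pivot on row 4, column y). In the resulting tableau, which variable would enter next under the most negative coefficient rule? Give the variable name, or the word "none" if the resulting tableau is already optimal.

Pivot element 3. New z-row = old z-row − (-16)·(row 4/3).
Updated z-row coefficients: x: 0, y: 0, w: 0, s1: -13/3, s2: 2/3, s3: 0, s4: 16/3.
The most negative is -13/3 in column s1, so s1 would enter next.

s1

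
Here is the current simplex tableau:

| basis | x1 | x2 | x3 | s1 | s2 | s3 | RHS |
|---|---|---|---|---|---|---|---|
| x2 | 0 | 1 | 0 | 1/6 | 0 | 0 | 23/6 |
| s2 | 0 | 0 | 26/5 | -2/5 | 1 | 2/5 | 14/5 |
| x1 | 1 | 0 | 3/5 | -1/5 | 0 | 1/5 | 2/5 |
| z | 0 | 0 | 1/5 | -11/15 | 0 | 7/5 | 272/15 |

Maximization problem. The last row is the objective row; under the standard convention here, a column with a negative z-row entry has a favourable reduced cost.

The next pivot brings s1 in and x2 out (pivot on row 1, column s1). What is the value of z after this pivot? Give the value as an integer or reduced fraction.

Minimum ratio for s1: (23/6)/(1/6) = 23.
z changes by −(z-row coeff of s1)·ratio = −(-11/15)·23 = 253/15.
New z = 272/15 + (253/15) = 35.

35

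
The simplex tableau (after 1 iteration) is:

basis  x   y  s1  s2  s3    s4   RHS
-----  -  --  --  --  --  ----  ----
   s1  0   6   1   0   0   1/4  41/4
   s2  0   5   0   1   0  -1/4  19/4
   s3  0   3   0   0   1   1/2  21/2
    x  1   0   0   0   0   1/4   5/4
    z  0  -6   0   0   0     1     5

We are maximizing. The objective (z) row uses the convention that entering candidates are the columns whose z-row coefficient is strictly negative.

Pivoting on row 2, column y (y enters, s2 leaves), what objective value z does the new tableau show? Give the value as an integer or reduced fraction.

Minimum ratio for y: (19/4)/5 = 19/20.
z changes by −(z-row coeff of y)·ratio = −(-6)·(19/20) = 57/10.
New z = 5 + (57/10) = 107/10.

107/10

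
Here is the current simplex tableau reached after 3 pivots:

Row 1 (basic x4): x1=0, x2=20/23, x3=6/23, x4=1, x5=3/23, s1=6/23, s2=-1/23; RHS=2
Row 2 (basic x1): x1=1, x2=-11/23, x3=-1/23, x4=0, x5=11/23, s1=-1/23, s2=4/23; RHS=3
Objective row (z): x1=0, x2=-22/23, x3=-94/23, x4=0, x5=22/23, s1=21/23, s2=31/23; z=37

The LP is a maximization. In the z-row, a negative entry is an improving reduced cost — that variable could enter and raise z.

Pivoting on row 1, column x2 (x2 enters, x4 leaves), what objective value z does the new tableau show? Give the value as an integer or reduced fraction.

196/5

Minimum ratio for x2: 2/(20/23) = 23/10.
z changes by −(z-row coeff of x2)·ratio = −(-22/23)·(23/10) = 11/5.
New z = 37 + (11/5) = 196/5.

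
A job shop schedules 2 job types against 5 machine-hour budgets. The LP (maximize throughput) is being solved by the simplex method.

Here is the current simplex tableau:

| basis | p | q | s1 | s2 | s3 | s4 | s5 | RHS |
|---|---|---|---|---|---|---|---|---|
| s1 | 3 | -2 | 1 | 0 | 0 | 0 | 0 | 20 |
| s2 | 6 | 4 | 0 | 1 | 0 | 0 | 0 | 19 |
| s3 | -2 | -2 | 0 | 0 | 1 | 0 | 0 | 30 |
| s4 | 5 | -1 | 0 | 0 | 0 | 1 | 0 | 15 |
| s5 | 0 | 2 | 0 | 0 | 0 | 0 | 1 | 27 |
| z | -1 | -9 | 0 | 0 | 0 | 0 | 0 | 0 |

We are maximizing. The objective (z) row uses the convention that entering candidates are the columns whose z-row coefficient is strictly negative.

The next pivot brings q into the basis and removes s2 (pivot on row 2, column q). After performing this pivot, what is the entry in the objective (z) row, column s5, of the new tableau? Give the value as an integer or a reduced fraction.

Pivot element is row 2, column q: 4.
Normalize row 2: new (row 2, s5) = 0/4 = 0.
z-row ← z-row − (-9)·(new row 2): 0 − (-9)·0 = 0.

0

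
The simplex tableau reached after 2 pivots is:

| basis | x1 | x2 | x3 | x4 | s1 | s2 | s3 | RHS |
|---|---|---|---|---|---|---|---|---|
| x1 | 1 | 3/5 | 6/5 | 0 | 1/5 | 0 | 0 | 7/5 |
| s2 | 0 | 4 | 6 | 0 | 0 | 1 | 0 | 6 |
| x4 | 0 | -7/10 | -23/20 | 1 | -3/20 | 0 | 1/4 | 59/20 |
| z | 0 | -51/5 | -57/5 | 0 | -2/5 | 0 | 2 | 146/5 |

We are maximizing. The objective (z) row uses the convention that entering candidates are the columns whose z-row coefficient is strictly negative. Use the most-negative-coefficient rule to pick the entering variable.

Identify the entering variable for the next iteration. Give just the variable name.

x3

Objective-row coefficients: x1: 0, x2: -51/5, x3: -57/5, x4: 0, s1: -2/5, s2: 0, s3: 2.
The most negative is -57/5 in column x3, so x3 enters.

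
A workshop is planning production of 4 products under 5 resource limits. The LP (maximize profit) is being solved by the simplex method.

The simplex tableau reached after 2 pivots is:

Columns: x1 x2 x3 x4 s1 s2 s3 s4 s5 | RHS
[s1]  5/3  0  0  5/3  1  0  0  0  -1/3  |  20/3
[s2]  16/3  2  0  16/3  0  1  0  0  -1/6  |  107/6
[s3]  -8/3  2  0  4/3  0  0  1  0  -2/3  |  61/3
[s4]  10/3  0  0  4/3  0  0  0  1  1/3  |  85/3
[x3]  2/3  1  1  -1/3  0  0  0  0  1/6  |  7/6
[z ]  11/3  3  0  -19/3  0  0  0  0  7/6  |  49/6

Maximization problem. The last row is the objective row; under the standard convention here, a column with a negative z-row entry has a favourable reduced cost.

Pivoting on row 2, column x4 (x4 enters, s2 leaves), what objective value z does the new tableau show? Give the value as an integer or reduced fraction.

Minimum ratio for x4: (107/6)/(16/3) = 107/32.
z changes by −(z-row coeff of x4)·ratio = −(-19/3)·(107/32) = 2033/96.
New z = 49/6 + (2033/96) = 939/32.

939/32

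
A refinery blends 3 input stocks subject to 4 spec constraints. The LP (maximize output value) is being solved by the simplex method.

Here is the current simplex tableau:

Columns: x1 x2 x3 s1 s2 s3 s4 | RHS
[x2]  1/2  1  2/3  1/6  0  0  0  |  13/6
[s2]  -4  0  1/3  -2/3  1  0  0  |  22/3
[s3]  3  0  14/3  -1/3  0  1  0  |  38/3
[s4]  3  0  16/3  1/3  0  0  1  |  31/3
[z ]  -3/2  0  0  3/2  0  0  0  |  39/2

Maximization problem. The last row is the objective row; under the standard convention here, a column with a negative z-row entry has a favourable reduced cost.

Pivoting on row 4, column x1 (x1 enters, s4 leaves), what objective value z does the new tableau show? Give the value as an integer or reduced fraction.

Minimum ratio for x1: (31/3)/3 = 31/9.
z changes by −(z-row coeff of x1)·ratio = −(-3/2)·(31/9) = 31/6.
New z = 39/2 + (31/6) = 74/3.

74/3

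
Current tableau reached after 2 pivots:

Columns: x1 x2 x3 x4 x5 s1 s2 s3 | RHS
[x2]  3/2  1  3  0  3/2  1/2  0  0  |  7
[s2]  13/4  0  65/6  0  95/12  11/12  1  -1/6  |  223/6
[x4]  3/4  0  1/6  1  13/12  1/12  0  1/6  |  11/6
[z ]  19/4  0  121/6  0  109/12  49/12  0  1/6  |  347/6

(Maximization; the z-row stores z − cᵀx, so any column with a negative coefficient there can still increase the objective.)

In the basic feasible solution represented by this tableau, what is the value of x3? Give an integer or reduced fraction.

0

x3 is nonbasic (not in the basis column), so its value in the current BFS is 0.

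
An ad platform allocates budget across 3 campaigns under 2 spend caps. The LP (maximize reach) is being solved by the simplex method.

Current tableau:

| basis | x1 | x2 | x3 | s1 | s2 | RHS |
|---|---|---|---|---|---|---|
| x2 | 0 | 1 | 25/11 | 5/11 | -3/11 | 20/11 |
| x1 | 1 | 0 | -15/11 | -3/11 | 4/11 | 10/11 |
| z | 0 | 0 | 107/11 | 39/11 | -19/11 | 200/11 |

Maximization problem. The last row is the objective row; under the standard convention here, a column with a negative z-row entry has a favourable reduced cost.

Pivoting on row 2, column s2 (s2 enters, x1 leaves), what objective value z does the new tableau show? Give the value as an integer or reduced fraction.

Minimum ratio for s2: (10/11)/(4/11) = 5/2.
z changes by −(z-row coeff of s2)·ratio = −(-19/11)·(5/2) = 95/22.
New z = 200/11 + (95/22) = 45/2.

45/2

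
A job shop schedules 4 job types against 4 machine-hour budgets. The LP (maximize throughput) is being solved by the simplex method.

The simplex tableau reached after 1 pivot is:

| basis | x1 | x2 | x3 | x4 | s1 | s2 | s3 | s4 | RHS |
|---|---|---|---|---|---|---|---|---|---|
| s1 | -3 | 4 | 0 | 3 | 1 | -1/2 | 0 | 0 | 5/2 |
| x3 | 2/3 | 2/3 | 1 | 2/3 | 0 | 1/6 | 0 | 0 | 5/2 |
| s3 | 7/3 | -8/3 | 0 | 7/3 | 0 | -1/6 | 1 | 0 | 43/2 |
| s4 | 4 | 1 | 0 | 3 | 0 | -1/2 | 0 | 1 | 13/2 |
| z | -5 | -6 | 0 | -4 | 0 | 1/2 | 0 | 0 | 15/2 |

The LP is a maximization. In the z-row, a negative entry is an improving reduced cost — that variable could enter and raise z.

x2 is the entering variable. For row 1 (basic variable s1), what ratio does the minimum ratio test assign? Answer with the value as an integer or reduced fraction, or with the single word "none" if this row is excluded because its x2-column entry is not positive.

Ratio = RHS / (x2 entry) = (5/2) / 4 = 5/8.

5/8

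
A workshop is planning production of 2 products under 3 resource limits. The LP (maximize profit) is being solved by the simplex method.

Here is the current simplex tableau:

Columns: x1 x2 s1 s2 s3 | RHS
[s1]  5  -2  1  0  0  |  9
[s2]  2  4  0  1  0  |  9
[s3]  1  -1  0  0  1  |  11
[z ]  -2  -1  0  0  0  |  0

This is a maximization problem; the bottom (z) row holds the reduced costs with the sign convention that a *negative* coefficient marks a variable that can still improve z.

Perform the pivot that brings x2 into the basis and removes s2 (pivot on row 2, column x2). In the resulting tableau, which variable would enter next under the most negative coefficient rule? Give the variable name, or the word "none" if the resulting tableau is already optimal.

x1

Pivot element 4. New z-row = old z-row − (-1)·(row 2/4).
Updated z-row coefficients: x1: -3/2, x2: 0, s1: 0, s2: 1/4, s3: 0.
The most negative is -3/2 in column x1, so x1 would enter next.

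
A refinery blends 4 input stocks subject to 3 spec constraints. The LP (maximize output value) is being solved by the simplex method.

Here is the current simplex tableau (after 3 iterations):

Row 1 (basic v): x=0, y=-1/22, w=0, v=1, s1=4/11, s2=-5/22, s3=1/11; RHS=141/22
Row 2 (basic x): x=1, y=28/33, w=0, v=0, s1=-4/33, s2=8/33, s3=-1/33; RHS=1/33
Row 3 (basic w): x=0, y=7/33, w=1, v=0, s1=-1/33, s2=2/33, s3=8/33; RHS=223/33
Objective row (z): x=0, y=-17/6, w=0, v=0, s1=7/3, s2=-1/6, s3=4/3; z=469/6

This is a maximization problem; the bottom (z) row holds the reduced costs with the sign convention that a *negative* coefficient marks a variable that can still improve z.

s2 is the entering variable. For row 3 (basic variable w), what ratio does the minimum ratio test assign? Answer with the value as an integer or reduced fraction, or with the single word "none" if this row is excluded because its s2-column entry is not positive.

223/2

Ratio = RHS / (s2 entry) = (223/33) / (2/33) = 223/2.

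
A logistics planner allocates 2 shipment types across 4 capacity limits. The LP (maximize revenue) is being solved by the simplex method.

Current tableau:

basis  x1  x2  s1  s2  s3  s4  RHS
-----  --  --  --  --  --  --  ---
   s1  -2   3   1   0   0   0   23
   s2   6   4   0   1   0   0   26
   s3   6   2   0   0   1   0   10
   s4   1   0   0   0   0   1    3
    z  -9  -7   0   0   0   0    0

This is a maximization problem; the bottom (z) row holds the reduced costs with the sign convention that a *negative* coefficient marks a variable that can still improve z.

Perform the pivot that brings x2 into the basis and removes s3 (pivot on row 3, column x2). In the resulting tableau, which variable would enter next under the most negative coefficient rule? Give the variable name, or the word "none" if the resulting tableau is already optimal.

none

Pivot element 2. New z-row = old z-row − (-7)·(row 3/2).
Updated z-row coefficients: x1: 12, x2: 0, s1: 0, s2: 0, s3: 7/2, s4: 0.
No coefficient is strictly negative; the tableau after this pivot is optimal.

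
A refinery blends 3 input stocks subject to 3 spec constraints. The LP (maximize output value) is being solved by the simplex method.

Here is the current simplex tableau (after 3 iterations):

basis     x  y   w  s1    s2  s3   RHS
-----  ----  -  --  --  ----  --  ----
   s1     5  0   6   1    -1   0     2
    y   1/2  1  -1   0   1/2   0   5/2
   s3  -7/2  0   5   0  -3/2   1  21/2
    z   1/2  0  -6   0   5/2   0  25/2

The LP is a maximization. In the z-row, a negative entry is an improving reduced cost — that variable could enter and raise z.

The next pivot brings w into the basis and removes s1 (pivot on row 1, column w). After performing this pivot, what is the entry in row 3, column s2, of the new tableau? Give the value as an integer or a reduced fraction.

Pivot element is row 1, column w: 6.
Normalize row 1: new (row 1, s2) = (-1)/6 = -1/6.
row 3 ← row 3 − 5·(new row 1): -3/2 − 5·(-1/6) = -2/3.

-2/3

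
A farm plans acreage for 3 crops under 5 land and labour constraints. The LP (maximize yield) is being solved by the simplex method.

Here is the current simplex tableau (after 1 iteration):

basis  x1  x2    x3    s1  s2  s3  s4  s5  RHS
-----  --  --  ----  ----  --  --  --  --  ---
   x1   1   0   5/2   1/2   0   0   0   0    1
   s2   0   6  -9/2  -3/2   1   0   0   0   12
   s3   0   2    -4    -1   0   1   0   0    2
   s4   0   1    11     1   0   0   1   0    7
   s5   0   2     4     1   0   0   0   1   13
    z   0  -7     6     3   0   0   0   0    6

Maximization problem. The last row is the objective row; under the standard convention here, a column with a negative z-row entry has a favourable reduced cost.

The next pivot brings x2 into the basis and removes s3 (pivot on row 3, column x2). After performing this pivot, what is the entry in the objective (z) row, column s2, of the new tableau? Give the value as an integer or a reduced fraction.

Pivot element is row 3, column x2: 2.
Normalize row 3: new (row 3, s2) = 0/2 = 0.
z-row ← z-row − (-7)·(new row 3): 0 − (-7)·0 = 0.

0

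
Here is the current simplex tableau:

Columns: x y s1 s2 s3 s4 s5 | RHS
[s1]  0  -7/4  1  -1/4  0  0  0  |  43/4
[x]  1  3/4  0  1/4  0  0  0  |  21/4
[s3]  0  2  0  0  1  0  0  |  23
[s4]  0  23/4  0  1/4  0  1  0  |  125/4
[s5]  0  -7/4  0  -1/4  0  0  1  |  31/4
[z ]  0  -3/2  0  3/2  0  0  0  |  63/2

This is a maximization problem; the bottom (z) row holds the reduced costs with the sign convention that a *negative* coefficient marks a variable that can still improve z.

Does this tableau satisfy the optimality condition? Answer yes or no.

no

Column y has objective-row coefficient -3/2, which is negative; an improving pivot exists, so not yet optimal.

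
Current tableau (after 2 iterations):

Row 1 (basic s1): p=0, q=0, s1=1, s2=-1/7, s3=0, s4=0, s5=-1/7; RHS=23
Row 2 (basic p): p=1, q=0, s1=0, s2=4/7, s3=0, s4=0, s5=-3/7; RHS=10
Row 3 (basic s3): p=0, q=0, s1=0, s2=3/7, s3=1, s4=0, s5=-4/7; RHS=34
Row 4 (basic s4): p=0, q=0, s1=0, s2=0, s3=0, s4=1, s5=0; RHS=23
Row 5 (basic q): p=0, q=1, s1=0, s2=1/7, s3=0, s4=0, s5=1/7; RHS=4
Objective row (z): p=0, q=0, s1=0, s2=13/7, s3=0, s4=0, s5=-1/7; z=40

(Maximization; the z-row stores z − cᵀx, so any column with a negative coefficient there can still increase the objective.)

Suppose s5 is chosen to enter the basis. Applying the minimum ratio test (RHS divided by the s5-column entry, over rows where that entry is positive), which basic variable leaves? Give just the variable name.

q

Ratios: row 1 (s1): entry -1/7 ≤ 0, skip; row 2 (p): entry -3/7 ≤ 0, skip; row 3 (s3): entry -4/7 ≤ 0, skip; row 4 (s4): entry 0 ≤ 0, skip; row 5 (q): 4/(1/7) = 28.
Minimum ratio 28 is in the q row, so q leaves.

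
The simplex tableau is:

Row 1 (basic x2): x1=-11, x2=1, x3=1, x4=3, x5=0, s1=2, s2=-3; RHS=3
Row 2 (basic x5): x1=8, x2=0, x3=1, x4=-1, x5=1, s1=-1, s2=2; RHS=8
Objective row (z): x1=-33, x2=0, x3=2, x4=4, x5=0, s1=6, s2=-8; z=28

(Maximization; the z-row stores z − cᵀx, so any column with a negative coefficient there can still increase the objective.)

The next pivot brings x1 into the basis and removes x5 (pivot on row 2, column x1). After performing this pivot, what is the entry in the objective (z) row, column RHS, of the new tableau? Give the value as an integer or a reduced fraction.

61

Pivot element is row 2, column x1: 8.
Normalize row 2: new (row 2, RHS) = 8/8 = 1.
z-row ← z-row − (-33)·(new row 2): 28 − (-33)·1 = 61.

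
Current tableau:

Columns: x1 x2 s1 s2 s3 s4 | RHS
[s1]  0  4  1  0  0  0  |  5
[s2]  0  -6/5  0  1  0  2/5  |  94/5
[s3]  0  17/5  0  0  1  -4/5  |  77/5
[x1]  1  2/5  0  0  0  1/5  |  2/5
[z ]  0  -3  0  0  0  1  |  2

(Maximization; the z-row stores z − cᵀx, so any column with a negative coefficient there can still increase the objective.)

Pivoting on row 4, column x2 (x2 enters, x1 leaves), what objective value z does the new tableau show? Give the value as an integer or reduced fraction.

5

Minimum ratio for x2: (2/5)/(2/5) = 1.
z changes by −(z-row coeff of x2)·ratio = −(-3)·1 = 3.
New z = 2 + 3 = 5.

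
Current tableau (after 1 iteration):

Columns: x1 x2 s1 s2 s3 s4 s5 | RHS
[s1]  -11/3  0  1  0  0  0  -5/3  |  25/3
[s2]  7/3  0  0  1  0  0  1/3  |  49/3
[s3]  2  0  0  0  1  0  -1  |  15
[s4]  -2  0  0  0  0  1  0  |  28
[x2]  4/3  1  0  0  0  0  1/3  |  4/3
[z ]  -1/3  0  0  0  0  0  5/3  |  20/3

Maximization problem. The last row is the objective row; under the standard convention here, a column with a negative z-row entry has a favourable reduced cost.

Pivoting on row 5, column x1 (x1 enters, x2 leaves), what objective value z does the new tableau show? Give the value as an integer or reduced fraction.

Minimum ratio for x1: (4/3)/(4/3) = 1.
z changes by −(z-row coeff of x1)·ratio = −(-1/3)·1 = 1/3.
New z = 20/3 + (1/3) = 7.

7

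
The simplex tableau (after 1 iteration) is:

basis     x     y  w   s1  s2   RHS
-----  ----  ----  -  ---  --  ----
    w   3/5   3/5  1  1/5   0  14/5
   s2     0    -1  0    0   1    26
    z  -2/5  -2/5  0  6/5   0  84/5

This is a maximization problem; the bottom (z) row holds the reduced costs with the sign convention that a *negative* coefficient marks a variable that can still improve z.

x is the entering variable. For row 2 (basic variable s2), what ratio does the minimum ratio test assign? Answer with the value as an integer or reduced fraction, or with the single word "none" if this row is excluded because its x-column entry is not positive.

The x entry in row 2 is 0 ≤ 0, so this row gives no ratio.

none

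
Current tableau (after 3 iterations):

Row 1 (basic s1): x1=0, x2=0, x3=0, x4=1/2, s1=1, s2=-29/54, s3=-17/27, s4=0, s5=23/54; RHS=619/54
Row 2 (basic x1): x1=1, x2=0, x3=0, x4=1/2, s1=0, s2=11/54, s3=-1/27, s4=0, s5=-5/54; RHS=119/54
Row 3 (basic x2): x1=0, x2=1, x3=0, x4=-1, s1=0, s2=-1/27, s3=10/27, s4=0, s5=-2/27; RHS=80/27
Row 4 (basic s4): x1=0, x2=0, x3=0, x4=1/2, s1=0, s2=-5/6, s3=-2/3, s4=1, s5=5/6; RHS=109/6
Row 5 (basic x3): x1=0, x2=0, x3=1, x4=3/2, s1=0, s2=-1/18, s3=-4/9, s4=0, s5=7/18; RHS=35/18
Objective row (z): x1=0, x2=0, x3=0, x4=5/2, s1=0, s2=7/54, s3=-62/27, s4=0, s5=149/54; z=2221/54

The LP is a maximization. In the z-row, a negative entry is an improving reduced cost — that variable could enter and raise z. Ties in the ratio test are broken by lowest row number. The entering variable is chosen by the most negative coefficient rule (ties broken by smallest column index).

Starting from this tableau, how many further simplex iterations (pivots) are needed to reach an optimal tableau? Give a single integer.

pivot: s3 in, x2 out → z = 119/2
pivot: x4 in, x1 out → z = 661/8
No improving column remains; optimal.

2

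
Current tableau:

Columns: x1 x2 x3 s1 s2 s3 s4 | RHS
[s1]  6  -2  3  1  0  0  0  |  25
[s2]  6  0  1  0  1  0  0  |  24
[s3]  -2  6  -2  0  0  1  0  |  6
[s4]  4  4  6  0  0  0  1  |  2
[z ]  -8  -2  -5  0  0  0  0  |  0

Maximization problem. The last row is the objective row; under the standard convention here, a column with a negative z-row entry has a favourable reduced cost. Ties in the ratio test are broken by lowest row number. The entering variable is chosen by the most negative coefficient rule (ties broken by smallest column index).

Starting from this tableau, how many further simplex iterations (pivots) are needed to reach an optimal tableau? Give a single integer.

pivot: x1 in, s4 out → z = 4
No improving column remains; optimal.

1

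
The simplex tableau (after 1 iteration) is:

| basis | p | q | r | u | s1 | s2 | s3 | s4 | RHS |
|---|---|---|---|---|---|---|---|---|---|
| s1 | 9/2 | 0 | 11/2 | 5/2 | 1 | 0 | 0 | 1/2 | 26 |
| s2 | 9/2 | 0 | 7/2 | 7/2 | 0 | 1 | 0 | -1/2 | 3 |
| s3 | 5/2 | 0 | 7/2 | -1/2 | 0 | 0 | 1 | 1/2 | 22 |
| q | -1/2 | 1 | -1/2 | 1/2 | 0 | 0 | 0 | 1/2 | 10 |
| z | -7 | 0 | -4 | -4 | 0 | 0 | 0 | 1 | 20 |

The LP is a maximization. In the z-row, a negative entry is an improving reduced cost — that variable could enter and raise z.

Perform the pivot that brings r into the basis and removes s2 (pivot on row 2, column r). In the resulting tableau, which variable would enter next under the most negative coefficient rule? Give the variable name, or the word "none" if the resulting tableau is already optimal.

p

Pivot element 7/2. New z-row = old z-row − (-4)·(row 2/(7/2)).
Updated z-row coefficients: p: -13/7, q: 0, r: 0, u: 0, s1: 0, s2: 8/7, s3: 0, s4: 3/7.
The most negative is -13/7 in column p, so p would enter next.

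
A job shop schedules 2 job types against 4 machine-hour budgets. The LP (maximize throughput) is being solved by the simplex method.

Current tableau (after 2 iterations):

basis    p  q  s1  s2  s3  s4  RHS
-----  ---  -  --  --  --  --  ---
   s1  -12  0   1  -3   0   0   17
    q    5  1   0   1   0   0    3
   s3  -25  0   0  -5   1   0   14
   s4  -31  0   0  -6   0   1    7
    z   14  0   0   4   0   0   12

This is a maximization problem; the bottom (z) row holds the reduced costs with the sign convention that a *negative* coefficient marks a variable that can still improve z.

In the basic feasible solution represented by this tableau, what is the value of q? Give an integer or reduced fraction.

3

q is basic (row 2); its value is the RHS of that row: 3.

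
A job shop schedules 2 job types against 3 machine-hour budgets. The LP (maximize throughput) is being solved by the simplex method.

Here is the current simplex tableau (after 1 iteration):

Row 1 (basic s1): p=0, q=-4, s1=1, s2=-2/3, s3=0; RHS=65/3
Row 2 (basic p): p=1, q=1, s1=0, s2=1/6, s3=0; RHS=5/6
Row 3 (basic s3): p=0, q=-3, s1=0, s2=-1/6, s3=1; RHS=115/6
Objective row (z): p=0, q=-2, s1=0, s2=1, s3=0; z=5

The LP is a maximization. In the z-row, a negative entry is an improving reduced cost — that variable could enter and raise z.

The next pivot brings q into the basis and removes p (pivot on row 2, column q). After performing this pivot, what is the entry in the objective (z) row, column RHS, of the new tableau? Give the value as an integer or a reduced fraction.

Pivot element is row 2, column q: 1.
Normalize row 2: new (row 2, RHS) = (5/6)/1 = 5/6.
z-row ← z-row − (-2)·(new row 2): 5 − (-2)·(5/6) = 20/3.

20/3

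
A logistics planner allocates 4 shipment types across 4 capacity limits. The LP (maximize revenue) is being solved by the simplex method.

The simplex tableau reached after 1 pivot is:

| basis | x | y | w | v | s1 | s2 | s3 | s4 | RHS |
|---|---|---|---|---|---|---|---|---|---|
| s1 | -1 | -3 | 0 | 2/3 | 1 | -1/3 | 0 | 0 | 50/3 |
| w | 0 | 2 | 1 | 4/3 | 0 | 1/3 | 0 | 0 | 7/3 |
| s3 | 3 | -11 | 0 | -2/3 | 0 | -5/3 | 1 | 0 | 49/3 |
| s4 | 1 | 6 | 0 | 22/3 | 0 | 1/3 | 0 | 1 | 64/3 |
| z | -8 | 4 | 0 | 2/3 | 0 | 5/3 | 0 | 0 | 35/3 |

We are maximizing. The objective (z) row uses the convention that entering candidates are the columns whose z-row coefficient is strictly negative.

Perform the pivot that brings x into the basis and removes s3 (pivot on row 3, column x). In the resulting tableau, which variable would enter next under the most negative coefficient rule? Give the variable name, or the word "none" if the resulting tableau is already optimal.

y

Pivot element 3. New z-row = old z-row − (-8)·(row 3/3).
Updated z-row coefficients: x: 0, y: -76/3, w: 0, v: -10/9, s1: 0, s2: -25/9, s3: 8/3, s4: 0.
The most negative is -76/3 in column y, so y would enter next.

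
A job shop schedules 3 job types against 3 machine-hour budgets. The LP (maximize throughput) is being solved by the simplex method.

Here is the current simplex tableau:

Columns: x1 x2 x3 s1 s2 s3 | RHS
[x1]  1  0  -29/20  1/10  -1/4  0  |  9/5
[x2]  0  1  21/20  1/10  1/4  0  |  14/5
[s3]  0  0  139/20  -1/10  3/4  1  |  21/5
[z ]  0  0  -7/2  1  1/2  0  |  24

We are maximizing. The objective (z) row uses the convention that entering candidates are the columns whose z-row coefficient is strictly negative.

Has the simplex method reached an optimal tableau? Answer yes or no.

no

Column x3 has objective-row coefficient -7/2, which is negative; an improving pivot exists, so not yet optimal.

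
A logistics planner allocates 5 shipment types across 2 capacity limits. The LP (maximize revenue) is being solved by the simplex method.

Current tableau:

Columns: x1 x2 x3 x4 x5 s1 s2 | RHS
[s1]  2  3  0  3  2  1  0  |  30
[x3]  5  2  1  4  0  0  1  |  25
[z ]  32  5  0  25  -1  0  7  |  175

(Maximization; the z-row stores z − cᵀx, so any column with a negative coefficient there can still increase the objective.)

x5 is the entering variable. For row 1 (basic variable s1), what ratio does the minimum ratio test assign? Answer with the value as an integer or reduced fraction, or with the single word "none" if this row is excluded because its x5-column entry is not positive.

15

Ratio = RHS / (x5 entry) = 30 / 2 = 15.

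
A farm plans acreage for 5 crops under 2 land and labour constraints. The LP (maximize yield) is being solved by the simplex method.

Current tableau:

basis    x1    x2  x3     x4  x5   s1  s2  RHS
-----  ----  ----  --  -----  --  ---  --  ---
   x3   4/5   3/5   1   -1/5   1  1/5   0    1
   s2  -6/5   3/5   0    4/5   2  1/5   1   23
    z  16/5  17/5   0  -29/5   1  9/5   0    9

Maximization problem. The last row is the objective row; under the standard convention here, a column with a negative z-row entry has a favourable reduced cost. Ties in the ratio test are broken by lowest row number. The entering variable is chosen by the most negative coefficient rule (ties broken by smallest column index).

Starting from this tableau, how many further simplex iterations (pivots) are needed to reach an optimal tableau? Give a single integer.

pivot: x4 in, s2 out → z = 703/4
pivot: x1 in, x3 out → z = 250
No improving column remains; optimal.

2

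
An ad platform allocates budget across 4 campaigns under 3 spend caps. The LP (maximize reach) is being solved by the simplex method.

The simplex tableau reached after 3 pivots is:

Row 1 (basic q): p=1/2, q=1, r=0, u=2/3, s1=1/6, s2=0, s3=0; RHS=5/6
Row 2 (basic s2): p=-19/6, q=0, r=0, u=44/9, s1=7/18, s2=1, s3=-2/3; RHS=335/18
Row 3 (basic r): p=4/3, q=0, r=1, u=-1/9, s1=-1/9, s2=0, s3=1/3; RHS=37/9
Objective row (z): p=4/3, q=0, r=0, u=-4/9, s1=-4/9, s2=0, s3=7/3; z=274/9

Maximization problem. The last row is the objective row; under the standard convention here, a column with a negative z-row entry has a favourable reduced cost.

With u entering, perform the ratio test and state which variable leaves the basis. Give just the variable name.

Ratios: row 1 (q): (5/6)/(2/3) = 5/4; row 2 (s2): (335/18)/(44/9) = 335/88; row 3 (r): entry -1/9 ≤ 0, skip.
Minimum ratio 5/4 is in the q row, so q leaves.

q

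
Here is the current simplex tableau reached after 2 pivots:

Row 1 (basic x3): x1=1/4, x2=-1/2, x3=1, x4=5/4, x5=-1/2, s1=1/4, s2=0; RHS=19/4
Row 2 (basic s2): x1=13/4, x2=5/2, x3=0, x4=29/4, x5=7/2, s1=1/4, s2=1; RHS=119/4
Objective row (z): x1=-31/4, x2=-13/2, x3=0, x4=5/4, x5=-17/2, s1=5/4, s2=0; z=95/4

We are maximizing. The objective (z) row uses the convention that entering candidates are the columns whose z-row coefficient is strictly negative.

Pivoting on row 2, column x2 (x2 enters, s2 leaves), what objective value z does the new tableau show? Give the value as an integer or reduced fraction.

Minimum ratio for x2: (119/4)/(5/2) = 119/10.
z changes by −(z-row coeff of x2)·ratio = −(-13/2)·(119/10) = 1547/20.
New z = 95/4 + (1547/20) = 1011/10.

1011/10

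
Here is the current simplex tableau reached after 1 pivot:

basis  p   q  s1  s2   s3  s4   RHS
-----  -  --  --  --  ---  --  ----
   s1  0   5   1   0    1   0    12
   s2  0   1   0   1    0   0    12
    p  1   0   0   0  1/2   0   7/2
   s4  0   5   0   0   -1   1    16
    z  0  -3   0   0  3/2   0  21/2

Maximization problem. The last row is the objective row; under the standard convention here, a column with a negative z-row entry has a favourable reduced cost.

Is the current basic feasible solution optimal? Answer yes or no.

Column q has objective-row coefficient -3, which is negative; an improving pivot exists, so not yet optimal.

no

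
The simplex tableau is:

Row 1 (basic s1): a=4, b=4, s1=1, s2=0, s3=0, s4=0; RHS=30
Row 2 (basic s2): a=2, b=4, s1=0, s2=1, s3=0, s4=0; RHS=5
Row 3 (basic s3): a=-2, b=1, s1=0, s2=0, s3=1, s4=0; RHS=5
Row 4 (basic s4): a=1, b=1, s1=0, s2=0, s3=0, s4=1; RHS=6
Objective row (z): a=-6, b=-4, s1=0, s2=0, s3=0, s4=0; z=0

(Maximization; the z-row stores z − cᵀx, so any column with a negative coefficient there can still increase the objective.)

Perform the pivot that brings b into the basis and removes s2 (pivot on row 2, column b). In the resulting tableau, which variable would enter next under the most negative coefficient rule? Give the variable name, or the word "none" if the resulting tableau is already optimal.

Pivot element 4. New z-row = old z-row − (-4)·(row 2/4).
Updated z-row coefficients: a: -4, b: 0, s1: 0, s2: 1, s3: 0, s4: 0.
The most negative is -4 in column a, so a would enter next.

a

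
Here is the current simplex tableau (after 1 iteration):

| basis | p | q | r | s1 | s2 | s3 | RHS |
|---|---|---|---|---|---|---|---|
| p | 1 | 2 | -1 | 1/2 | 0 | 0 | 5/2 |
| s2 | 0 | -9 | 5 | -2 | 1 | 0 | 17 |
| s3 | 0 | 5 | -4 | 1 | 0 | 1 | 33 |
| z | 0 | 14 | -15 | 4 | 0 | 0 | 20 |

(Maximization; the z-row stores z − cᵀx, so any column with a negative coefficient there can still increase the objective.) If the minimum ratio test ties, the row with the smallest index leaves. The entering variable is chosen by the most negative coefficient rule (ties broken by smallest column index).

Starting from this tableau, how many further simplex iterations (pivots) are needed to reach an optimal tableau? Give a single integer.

pivot: r in, s2 out → z = 71
pivot: q in, p out → z = 909/2
No improving column remains; optimal.

2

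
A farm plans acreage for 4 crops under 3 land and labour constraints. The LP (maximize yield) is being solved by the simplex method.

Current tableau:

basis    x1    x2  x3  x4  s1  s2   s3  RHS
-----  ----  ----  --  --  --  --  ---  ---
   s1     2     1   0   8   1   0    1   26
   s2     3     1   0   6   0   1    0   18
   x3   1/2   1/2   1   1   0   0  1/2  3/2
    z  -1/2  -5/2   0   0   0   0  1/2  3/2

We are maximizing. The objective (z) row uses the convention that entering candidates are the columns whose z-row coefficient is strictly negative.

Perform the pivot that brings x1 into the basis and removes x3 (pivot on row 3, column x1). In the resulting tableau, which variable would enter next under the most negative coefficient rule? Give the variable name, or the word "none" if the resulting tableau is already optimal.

Pivot element 1/2. New z-row = old z-row − (-1/2)·(row 3/(1/2)).
Updated z-row coefficients: x1: 0, x2: -2, x3: 1, x4: 1, s1: 0, s2: 0, s3: 1.
The most negative is -2 in column x2, so x2 would enter next.

x2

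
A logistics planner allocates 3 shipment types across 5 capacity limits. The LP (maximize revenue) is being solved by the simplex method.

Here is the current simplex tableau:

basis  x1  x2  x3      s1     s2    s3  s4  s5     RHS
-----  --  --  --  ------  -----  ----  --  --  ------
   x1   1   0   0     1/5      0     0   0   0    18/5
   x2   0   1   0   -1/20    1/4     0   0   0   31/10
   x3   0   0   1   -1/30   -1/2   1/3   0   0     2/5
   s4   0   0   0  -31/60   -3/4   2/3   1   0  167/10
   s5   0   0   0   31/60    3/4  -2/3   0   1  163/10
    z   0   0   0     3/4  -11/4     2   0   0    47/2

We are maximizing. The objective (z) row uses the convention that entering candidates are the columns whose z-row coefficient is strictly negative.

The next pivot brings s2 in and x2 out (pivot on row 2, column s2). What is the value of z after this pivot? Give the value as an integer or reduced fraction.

288/5

Minimum ratio for s2: (31/10)/(1/4) = 62/5.
z changes by −(z-row coeff of s2)·ratio = −(-11/4)·(62/5) = 341/10.
New z = 47/2 + (341/10) = 288/5.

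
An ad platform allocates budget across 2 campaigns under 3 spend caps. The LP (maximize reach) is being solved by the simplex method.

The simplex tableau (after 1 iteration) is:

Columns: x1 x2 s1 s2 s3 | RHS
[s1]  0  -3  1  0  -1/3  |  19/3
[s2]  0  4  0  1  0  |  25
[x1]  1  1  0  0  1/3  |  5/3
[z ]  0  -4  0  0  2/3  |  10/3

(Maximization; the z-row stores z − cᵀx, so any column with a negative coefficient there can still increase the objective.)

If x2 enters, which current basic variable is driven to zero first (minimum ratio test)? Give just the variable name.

x1

Ratios: row 1 (s1): entry -3 ≤ 0, skip; row 2 (s2): 25/4 = 25/4; row 3 (x1): (5/3)/1 = 5/3.
Minimum ratio 5/3 is in the x1 row, so x1 leaves.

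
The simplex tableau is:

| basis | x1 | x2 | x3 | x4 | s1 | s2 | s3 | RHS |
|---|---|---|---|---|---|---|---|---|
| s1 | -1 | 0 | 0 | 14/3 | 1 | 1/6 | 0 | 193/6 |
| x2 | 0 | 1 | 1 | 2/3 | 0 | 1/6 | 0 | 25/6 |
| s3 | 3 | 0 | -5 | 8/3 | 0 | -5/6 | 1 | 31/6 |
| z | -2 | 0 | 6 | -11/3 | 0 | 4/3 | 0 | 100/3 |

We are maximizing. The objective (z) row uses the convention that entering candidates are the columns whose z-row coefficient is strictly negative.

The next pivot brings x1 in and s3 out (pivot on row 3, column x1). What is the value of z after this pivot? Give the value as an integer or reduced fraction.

Minimum ratio for x1: (31/6)/3 = 31/18.
z changes by −(z-row coeff of x1)·ratio = −(-2)·(31/18) = 31/9.
New z = 100/3 + (31/9) = 331/9.

331/9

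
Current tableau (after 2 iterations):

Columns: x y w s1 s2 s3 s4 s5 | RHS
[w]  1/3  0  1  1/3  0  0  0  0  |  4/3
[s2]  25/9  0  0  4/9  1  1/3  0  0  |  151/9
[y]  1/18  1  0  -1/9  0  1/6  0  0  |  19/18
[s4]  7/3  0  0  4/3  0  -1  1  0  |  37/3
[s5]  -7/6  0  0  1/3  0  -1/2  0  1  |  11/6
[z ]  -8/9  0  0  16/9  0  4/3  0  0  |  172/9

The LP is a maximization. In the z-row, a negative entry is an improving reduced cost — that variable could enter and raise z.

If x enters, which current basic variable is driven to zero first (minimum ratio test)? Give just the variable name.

w

Ratios: row 1 (w): (4/3)/(1/3) = 4; row 2 (s2): (151/9)/(25/9) = 151/25; row 3 (y): (19/18)/(1/18) = 19; row 4 (s4): (37/3)/(7/3) = 37/7; row 5 (s5): entry -7/6 ≤ 0, skip.
Minimum ratio 4 is in the w row, so w leaves.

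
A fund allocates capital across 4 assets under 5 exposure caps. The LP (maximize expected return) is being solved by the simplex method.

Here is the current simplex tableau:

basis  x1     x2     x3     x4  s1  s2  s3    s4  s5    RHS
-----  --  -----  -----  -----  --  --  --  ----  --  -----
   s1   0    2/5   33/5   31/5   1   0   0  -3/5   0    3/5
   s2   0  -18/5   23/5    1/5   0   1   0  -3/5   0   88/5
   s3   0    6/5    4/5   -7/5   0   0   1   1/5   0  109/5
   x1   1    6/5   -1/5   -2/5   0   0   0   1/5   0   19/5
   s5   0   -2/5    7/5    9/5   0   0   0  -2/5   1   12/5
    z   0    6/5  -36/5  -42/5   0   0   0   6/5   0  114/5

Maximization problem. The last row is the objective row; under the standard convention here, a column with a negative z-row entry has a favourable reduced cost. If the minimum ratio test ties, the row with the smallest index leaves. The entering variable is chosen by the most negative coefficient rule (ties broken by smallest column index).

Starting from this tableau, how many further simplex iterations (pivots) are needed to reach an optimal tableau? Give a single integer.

1

pivot: x4 in, s1 out → z = 732/31
No improving column remains; optimal.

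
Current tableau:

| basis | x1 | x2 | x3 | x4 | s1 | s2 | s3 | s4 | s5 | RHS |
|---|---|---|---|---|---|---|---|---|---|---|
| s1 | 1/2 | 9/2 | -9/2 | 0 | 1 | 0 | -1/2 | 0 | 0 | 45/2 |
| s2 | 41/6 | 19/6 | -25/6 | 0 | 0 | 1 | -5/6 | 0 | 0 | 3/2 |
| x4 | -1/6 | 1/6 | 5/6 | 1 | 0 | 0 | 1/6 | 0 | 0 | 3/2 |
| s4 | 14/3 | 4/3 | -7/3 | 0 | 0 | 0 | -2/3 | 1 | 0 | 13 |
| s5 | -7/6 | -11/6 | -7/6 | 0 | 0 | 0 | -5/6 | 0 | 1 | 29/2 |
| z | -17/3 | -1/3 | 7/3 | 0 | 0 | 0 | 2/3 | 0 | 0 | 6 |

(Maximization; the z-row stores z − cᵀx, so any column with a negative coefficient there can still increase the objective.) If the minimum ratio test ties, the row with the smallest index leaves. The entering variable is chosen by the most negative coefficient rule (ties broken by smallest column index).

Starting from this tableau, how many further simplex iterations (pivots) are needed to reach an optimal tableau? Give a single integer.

2

pivot: x1 in, s2 out → z = 297/41
pivot: x3 in, x4 out → z = 48/5
No improving column remains; optimal.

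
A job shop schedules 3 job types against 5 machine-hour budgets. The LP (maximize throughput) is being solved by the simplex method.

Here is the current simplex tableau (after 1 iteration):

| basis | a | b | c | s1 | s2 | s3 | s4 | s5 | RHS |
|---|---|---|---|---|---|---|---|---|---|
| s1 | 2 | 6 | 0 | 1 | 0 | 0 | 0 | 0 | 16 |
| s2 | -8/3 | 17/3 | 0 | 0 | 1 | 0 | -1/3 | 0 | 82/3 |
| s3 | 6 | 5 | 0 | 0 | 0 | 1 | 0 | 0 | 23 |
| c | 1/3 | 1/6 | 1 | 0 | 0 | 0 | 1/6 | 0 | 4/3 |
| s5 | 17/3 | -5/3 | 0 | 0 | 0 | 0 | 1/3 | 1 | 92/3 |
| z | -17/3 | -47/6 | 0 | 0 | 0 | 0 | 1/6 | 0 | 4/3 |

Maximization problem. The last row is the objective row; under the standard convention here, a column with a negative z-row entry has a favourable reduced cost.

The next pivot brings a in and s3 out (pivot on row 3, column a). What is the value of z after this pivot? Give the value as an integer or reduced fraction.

Minimum ratio for a: 23/6 = 23/6.
z changes by −(z-row coeff of a)·ratio = −(-17/3)·(23/6) = 391/18.
New z = 4/3 + (391/18) = 415/18.

415/18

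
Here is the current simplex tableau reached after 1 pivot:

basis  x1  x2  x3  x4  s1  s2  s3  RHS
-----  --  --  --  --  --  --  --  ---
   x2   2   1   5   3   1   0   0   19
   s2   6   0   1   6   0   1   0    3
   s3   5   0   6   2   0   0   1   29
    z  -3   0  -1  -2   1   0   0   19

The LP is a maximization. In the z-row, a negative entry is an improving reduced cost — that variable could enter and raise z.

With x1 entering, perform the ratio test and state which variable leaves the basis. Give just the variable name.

s2

Ratios: row 1 (x2): 19/2 = 19/2; row 2 (s2): 3/6 = 1/2; row 3 (s3): 29/5 = 29/5.
Minimum ratio 1/2 is in the s2 row, so s2 leaves.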